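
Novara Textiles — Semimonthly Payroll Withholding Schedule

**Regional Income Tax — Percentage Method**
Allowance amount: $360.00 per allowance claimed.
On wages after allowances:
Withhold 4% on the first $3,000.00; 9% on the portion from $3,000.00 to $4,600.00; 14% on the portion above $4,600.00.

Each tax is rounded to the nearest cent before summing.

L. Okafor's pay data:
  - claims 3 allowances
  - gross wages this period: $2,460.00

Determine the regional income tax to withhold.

$55.20

Regional Income Tax: taxable = $2,460.00 − 3×$360.00 = $1,380.00
  4% × $1,380.00 = $55.20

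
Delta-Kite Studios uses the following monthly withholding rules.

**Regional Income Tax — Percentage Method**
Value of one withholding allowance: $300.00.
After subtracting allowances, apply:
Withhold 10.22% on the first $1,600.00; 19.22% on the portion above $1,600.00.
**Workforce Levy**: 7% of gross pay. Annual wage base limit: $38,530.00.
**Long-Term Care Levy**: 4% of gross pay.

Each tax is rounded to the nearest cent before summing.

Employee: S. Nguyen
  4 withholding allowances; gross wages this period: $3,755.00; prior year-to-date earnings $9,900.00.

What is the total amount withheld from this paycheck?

$760.12

Regional Income Tax: taxable = $3,755.00 − 4×$300.00 = $2,555.00
  $163.52 + 19.22% × ($2,555.00 − $1,600.00) = $163.52 + 19.22% × $955.00 = $347.07
Workforce Levy: 7% × $3,755.00 = $262.85
Long-Term Care Levy: 4% × $3,755.00 = $150.20
Total: $347.07 + $262.85 + $150.20 = $760.12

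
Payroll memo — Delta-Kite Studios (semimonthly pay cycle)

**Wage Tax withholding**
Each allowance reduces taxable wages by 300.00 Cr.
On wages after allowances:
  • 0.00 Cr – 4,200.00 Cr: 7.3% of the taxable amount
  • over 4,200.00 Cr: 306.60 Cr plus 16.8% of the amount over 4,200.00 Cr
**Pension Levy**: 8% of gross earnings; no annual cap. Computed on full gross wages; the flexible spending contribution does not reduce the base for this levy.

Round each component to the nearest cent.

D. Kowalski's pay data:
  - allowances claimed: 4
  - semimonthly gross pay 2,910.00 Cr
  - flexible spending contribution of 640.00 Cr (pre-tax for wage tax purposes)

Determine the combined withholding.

Wage Tax: taxable = 2,910.00 Cr − 640.00 Cr − 4×300.00 Cr = 1,070.00 Cr
  7.3% × 1,070.00 Cr = 78.11 Cr
Pension Levy: 8% × 2,910.00 Cr = 232.80 Cr
Total: 78.11 Cr + 232.80 Cr = 310.91 Cr

310.91 Cr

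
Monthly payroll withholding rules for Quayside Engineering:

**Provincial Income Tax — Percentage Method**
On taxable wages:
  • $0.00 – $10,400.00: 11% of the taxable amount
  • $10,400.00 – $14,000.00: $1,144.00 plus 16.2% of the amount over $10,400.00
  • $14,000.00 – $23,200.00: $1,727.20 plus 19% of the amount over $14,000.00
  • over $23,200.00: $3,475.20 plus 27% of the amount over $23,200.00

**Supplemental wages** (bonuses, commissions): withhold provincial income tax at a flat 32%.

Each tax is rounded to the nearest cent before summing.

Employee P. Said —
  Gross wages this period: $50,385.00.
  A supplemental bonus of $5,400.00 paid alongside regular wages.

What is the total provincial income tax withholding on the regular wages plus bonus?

$12,543.15

Provincial Income Tax: taxable = $50,385.00
  $3,475.20 + 27% × ($50,385.00 − $23,200.00) = $3,475.20 + 27% × $27,185.00 = $10,815.15
Supplemental (32% flat on bonus): 32% × $5,400.00 = $1,728.00
Total provincial income tax: $10,815.15 + $1,728.00 = $12,543.15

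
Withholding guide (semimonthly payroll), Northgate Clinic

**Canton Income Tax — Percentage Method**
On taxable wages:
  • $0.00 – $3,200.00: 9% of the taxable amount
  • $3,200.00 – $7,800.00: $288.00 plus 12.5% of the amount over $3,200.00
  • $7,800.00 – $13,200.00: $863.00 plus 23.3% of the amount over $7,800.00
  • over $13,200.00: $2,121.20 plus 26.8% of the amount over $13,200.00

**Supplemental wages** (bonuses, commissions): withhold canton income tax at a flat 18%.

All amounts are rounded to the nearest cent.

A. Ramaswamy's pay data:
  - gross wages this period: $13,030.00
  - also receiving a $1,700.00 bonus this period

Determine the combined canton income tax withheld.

Canton Income Tax: taxable = $13,030.00
  $863.00 + 23.3% × ($13,030.00 − $7,800.00) = $863.00 + 23.3% × $5,230.00 = $2,081.59
Supplemental (18% flat on bonus): 18% × $1,700.00 = $306.00
Total canton income tax: $2,081.59 + $306.00 = $2,387.59

$2,387.59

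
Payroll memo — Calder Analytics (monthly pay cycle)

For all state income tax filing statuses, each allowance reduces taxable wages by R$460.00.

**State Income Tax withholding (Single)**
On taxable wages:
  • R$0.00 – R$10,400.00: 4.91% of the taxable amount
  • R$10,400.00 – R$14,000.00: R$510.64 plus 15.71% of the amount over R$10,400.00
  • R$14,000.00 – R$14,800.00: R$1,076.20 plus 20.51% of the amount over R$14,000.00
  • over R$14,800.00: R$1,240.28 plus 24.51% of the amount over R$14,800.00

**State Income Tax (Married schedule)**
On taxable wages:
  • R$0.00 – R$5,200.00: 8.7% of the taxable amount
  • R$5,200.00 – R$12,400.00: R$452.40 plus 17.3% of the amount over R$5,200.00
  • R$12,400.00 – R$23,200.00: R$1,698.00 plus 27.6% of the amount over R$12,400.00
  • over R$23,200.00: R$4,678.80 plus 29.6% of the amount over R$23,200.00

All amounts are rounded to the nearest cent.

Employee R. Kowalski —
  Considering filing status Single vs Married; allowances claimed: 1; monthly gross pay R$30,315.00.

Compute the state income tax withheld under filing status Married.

State Income Tax (Married): taxable = R$30,315.00 − 1×R$460.00 = R$29,855.00
  R$4,678.80 + 29.6% × (R$29,855.00 − R$23,200.00) = R$4,678.80 + 29.6% × R$6,655.00 = R$6,648.68

R$6,648.68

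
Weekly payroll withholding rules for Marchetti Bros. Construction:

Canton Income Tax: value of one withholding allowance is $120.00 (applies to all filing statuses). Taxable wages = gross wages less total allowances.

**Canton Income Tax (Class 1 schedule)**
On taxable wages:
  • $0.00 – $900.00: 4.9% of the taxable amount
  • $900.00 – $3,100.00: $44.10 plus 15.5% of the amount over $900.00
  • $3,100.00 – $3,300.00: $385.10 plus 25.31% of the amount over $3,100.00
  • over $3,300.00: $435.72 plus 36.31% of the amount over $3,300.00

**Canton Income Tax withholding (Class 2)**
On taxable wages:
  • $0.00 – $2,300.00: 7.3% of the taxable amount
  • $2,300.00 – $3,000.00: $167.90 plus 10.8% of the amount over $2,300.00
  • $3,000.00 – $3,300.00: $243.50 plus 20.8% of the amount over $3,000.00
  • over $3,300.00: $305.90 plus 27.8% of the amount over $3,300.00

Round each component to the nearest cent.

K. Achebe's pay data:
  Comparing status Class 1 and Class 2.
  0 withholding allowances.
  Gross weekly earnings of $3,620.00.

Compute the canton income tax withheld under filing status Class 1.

Canton Income Tax (Class 1): taxable = $3,620.00
  $435.72 + 36.31% × ($3,620.00 − $3,300.00) = $435.72 + 36.31% × $320.00 = $551.91

$551.91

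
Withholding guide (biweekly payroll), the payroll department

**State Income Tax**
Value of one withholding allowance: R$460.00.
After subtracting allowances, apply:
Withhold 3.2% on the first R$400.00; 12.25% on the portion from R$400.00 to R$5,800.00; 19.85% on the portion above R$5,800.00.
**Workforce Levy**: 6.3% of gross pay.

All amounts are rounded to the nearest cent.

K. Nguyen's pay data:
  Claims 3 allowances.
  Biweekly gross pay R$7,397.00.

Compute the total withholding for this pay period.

R$1,183.38

State Income Tax: taxable = R$7,397.00 − 3×R$460.00 = R$6,017.00
  R$674.30 + 19.85% × (R$6,017.00 − R$5,800.00) = R$674.30 + 19.85% × R$217.00 = R$717.37
Workforce Levy: 6.3% × R$7,397.00 = R$466.01
Total: R$717.37 + R$466.01 = R$1,183.38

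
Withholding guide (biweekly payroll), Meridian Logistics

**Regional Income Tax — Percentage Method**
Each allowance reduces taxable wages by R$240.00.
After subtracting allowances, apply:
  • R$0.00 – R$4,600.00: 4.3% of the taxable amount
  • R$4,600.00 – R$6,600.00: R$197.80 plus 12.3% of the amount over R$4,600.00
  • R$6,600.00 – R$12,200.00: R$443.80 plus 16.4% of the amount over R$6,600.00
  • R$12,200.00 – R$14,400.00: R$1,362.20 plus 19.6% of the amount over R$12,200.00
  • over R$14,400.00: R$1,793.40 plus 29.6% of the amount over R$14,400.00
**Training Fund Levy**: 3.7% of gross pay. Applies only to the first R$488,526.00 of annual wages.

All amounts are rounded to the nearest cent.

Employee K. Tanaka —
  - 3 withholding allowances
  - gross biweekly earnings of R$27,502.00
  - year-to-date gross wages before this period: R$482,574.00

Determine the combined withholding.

Regional Income Tax: taxable = R$27,502.00 − 3×R$240.00 = R$26,782.00
  R$1,793.40 + 29.6% × (R$26,782.00 − R$14,400.00) = R$1,793.40 + 29.6% × R$12,382.00 = R$5,458.47
Training Fund Levy: cap R$488,526.00 − YTD R$482,574.00 = R$5,952.00 subject; 3.7% × R$5,952.00 = R$220.22
Total: R$5,458.47 + R$220.22 = R$5,678.69

R$5,678.69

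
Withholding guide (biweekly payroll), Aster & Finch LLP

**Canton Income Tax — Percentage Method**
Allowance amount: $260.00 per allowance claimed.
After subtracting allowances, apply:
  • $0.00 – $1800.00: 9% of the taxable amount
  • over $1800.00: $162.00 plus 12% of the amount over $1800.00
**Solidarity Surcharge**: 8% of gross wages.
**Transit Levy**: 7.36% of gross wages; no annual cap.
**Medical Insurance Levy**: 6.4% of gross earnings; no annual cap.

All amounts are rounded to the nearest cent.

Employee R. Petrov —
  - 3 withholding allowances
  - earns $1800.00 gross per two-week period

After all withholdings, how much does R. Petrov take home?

Canton Income Tax: taxable = $1800.00 − 3×$260.00 = $1020.00
  9% × $1020.00 = $91.80
Solidarity Surcharge: 8% × $1800.00 = $144.00
Transit Levy: 7.36% × $1800.00 = $132.48
Medical Insurance Levy: 6.4% × $1800.00 = $115.20
Total withheld: $91.80 + $144.00 + $132.48 + $115.20 = $483.48
Net pay: $1800.00 − $483.48 = $1316.52

$1316.52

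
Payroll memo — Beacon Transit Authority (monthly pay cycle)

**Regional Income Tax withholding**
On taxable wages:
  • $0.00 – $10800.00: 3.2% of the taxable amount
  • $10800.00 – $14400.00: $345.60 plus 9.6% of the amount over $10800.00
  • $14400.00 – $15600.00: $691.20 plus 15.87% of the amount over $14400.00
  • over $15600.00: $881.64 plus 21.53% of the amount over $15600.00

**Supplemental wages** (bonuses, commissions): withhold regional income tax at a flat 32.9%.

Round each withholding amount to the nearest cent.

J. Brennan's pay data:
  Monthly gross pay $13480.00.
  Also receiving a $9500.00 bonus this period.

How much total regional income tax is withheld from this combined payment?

Regional Income Tax: taxable = $13480.00
  $345.60 + 9.6% × ($13480.00 − $10800.00) = $345.60 + 9.6% × $2680.00 = $602.88
Supplemental (32.9% flat on bonus): 32.9% × $9500.00 = $3125.50
Total regional income tax: $602.88 + $3125.50 = $3728.38

$3728.38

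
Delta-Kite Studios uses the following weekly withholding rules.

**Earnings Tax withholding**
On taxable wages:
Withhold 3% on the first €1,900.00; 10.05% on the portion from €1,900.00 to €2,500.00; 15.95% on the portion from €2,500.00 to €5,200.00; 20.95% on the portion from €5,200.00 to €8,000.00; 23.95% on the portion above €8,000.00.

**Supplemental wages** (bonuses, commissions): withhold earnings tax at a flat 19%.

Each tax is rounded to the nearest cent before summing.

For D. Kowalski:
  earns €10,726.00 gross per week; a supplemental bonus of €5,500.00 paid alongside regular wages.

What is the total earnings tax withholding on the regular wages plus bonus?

€2,832.43

Earnings Tax: taxable = €10,726.00
  €1,134.55 + 23.95% × (€10,726.00 − €8,000.00) = €1,134.55 + 23.95% × €2,726.00 = €1,787.43
Supplemental (19% flat on bonus): 19% × €5,500.00 = €1,045.00
Total earnings tax: €1,787.43 + €1,045.00 = €2,832.43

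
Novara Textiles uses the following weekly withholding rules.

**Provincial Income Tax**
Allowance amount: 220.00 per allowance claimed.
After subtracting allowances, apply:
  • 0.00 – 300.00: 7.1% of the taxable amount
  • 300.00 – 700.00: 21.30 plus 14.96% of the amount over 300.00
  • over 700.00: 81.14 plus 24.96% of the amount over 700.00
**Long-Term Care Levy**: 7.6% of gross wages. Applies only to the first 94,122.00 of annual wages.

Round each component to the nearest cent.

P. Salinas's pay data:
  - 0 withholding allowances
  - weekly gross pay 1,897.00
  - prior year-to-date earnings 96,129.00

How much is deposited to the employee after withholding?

1,517.09

Provincial Income Tax: taxable = 1,897.00
  81.14 + 24.96% × (1,897.00 − 700.00) = 81.14 + 24.96% × 1,197.00 = 379.91
Long-Term Care Levy: YTD 96,129.00 ≥ cap 94,122.00 → 0.00
Total withheld: 379.91 + 0.00 = 379.91
Net pay: 1,897.00 − 379.91 = 1,517.09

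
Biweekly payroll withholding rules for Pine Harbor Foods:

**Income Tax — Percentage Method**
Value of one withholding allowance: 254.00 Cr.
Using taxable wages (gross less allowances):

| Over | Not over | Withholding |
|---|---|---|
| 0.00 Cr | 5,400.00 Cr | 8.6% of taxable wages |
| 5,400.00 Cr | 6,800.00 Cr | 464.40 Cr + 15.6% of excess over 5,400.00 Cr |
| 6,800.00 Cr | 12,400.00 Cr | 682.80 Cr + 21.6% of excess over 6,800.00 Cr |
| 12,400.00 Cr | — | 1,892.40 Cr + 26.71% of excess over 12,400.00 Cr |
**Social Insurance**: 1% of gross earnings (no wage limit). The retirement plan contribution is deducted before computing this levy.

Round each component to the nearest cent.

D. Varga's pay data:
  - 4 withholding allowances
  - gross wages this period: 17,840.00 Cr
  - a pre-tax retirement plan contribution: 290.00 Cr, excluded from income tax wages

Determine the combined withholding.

Income Tax: taxable = 17,840.00 Cr − 290.00 Cr − 4×254.00 Cr = 16,534.00 Cr
  1,892.40 Cr + 26.71% × (16,534.00 Cr − 12,400.00 Cr) = 1,892.40 Cr + 26.71% × 4,134.00 Cr = 2,996.59 Cr
Social Insurance: 1% × 17,550.00 Cr = 175.50 Cr
Total: 2,996.59 Cr + 175.50 Cr = 3,172.09 Cr

3,172.09 Cr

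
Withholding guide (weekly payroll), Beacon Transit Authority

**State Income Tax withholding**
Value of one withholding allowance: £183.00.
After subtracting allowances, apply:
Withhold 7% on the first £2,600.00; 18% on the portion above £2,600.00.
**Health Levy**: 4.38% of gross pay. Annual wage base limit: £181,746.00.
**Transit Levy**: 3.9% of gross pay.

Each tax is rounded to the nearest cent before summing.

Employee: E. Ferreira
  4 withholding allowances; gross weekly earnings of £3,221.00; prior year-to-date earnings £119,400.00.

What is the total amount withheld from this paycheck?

State Income Tax: taxable = £3,221.00 − 4×£183.00 = £2,489.00
  7% × £2,489.00 = £174.23
Health Levy: 4.38% × £3,221.00 = £141.08
Transit Levy: 3.9% × £3,221.00 = £125.62
Total: £174.23 + £141.08 + £125.62 = £440.93

£440.93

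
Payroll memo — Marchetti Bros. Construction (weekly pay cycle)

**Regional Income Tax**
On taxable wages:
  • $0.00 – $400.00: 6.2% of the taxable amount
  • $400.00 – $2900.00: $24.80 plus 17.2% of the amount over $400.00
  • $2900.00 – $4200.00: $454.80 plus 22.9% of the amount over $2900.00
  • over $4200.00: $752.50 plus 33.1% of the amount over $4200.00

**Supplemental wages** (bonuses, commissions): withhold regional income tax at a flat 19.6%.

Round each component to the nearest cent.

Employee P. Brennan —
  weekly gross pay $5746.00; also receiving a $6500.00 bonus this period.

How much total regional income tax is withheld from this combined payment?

Regional Income Tax: taxable = $5746.00
  $752.50 + 33.1% × ($5746.00 − $4200.00) = $752.50 + 33.1% × $1546.00 = $1264.23
Supplemental (19.6% flat on bonus): 19.6% × $6500.00 = $1274.00
Total regional income tax: $1264.23 + $1274.00 = $2538.23

$2538.23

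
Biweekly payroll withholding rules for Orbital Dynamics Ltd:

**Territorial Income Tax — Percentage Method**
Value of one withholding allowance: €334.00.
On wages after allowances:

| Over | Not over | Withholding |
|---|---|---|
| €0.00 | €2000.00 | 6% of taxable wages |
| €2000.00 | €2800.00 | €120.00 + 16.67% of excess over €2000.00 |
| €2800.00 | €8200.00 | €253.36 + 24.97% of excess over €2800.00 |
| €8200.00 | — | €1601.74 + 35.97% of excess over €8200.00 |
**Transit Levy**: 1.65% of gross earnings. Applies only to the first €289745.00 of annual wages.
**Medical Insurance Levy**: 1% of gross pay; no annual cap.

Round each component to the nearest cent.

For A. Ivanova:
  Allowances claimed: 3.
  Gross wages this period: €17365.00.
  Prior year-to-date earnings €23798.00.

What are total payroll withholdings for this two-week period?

€4998.14

Territorial Income Tax: taxable = €17365.00 − 3×€334.00 = €16363.00
  €1601.74 + 35.97% × (€16363.00 − €8200.00) = €1601.74 + 35.97% × €8163.00 = €4537.97
Transit Levy: 1.65% × €17365.00 = €286.52
Medical Insurance Levy: 1% × €17365.00 = €173.65
Total: €4537.97 + €286.52 + €173.65 = €4998.14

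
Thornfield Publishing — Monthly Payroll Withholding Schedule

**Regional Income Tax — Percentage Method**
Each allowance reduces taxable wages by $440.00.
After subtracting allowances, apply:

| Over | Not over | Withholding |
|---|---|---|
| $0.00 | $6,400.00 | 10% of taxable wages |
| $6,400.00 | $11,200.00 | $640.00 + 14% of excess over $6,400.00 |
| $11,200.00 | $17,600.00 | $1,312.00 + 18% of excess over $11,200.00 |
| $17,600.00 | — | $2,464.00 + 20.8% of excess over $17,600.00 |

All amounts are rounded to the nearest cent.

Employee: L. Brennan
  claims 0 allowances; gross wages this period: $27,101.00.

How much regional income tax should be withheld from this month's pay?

Regional Income Tax: taxable = $27,101.00
  $2,464.00 + 20.8% × ($27,101.00 − $17,600.00) = $2,464.00 + 20.8% × $9,501.00 = $4,440.21

$4,440.21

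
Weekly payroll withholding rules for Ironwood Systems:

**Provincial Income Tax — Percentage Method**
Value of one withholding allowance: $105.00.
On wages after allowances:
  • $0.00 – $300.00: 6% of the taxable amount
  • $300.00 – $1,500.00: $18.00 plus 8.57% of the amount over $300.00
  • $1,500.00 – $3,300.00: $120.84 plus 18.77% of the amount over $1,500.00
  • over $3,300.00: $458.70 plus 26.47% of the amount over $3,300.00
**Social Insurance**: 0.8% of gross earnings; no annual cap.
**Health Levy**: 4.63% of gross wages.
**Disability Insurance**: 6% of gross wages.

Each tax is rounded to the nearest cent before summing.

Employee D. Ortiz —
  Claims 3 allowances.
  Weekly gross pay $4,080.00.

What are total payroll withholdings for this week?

Provincial Income Tax: taxable = $4,080.00 − 3×$105.00 = $3,765.00
  $458.70 + 26.47% × ($3,765.00 − $3,300.00) = $458.70 + 26.47% × $465.00 = $581.79
Social Insurance: 0.8% × $4,080.00 = $32.64
Health Levy: 4.63% × $4,080.00 = $188.90
Disability Insurance: 6% × $4,080.00 = $244.80
Total: $581.79 + $32.64 + $188.90 + $244.80 = $1,048.13

$1,048.13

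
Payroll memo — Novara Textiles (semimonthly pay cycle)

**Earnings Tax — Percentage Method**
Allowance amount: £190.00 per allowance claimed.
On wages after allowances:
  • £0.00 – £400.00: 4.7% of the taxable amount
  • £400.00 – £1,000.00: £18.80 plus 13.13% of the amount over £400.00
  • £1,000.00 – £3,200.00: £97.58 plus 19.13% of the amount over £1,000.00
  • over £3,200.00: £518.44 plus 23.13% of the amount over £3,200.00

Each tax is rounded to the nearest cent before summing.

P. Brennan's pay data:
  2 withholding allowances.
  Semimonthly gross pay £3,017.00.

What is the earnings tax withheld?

£410.74

Earnings Tax: taxable = £3,017.00 − 2×£190.00 = £2,637.00
  £97.58 + 19.13% × (£2,637.00 − £1,000.00) = £97.58 + 19.13% × £1,637.00 = £410.74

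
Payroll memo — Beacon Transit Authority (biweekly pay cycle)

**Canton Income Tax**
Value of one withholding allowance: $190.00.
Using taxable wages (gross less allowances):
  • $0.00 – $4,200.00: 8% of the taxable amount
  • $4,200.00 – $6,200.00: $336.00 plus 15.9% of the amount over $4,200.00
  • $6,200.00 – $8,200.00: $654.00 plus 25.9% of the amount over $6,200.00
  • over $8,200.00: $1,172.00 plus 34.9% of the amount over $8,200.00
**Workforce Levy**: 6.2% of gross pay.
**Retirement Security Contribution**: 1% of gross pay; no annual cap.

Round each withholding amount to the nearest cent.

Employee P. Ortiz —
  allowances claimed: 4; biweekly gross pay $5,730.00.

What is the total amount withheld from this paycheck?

$870.99

Canton Income Tax: taxable = $5,730.00 − 4×$190.00 = $4,970.00
  $336.00 + 15.9% × ($4,970.00 − $4,200.00) = $336.00 + 15.9% × $770.00 = $458.43
Workforce Levy: 6.2% × $5,730.00 = $355.26
Retirement Security Contribution: 1% × $5,730.00 = $57.30
Total: $458.43 + $355.26 + $57.30 = $870.99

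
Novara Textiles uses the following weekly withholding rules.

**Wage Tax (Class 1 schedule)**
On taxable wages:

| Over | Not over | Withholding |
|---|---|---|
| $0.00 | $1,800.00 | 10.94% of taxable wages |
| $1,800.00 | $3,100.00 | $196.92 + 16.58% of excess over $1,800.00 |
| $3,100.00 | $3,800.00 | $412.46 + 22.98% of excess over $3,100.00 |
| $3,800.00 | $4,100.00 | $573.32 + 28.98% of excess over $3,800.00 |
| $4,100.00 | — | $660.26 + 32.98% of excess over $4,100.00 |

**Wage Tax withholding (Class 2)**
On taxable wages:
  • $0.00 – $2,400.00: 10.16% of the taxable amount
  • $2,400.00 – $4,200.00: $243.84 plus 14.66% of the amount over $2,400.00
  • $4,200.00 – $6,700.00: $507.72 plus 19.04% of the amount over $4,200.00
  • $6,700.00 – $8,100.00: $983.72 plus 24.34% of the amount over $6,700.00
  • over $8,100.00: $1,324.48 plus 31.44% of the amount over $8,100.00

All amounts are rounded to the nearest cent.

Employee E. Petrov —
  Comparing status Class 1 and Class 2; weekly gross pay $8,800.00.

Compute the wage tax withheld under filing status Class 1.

$2,210.32

Wage Tax (Class 1): taxable = $8,800.00
  $660.26 + 32.98% × ($8,800.00 − $4,100.00) = $660.26 + 32.98% × $4,700.00 = $2,210.32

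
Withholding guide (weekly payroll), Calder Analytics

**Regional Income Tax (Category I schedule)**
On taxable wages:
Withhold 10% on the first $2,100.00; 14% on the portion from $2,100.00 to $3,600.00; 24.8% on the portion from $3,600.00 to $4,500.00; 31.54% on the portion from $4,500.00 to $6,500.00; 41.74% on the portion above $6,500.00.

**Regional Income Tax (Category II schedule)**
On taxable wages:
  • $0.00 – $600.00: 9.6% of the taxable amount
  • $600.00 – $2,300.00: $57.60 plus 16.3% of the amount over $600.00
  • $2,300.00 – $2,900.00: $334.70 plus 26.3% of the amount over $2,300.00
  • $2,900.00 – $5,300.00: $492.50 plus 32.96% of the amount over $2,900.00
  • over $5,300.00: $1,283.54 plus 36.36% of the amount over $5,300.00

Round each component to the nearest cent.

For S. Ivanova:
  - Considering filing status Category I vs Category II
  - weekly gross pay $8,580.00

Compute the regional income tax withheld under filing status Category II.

Regional Income Tax (Category II): taxable = $8,580.00
  $1,283.54 + 36.36% × ($8,580.00 − $5,300.00) = $1,283.54 + 36.36% × $3,280.00 = $2,476.15

$2,476.15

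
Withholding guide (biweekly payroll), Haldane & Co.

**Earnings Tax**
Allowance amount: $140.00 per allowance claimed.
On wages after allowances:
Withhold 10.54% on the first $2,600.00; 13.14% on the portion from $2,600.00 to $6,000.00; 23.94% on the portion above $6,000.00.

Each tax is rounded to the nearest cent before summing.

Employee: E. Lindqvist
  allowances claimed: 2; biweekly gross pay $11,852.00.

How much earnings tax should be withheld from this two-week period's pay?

Earnings Tax: taxable = $11,852.00 − 2×$140.00 = $11,572.00
  $720.80 + 23.94% × ($11,572.00 − $6,000.00) = $720.80 + 23.94% × $5,572.00 = $2,054.74

$2,054.74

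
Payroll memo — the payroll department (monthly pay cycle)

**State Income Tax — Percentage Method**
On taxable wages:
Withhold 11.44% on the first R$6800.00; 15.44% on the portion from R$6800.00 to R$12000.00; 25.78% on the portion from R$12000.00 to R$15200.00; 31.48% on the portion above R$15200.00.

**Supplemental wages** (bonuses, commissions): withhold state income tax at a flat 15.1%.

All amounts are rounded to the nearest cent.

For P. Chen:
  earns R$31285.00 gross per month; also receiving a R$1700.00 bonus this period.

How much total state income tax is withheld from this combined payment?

State Income Tax: taxable = R$31285.00
  R$2405.76 + 31.48% × (R$31285.00 − R$15200.00) = R$2405.76 + 31.48% × R$16085.00 = R$7469.32
Supplemental (15.1% flat on bonus): 15.1% × R$1700.00 = R$256.70
Total state income tax: R$7469.32 + R$256.70 = R$7726.02

R$7726.02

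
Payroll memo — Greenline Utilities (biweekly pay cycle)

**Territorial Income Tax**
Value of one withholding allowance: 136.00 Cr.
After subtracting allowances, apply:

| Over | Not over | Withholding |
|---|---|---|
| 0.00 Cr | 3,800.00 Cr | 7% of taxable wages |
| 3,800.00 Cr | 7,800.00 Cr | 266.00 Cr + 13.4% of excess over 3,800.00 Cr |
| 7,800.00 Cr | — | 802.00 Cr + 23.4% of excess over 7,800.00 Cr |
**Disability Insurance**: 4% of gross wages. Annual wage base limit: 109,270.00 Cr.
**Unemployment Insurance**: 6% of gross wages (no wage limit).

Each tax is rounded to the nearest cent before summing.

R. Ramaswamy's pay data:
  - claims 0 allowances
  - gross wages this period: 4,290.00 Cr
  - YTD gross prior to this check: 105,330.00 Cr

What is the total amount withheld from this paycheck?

Territorial Income Tax: taxable = 4,290.00 Cr
  266.00 Cr + 13.4% × (4,290.00 Cr − 3,800.00 Cr) = 266.00 Cr + 13.4% × 490.00 Cr = 331.66 Cr
Disability Insurance: cap 109,270.00 Cr − YTD 105,330.00 Cr = 3,940.00 Cr subject; 4% × 3,940.00 Cr = 157.60 Cr
Unemployment Insurance: 6% × 4,290.00 Cr = 257.40 Cr
Total: 331.66 Cr + 157.60 Cr + 257.40 Cr = 746.66 Cr

746.66 Cr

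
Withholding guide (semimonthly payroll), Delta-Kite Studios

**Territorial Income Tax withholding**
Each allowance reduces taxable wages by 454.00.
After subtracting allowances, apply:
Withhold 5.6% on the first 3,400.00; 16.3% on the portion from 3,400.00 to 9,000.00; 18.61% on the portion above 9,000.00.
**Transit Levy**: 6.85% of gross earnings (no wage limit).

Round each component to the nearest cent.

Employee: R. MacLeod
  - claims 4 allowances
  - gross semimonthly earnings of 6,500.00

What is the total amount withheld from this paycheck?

Territorial Income Tax: taxable = 6,500.00 − 4×454.00 = 4,684.00
  190.40 + 16.3% × (4,684.00 − 3,400.00) = 190.40 + 16.3% × 1,284.00 = 399.69
Transit Levy: 6.85% × 6,500.00 = 445.25
Total: 399.69 + 445.25 = 844.94

844.94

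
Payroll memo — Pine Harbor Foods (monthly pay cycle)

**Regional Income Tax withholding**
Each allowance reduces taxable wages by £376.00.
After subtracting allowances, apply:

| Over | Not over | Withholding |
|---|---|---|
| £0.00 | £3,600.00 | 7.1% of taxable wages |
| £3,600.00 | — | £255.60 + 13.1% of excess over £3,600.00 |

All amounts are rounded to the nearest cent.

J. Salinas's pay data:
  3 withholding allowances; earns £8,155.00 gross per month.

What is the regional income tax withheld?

Regional Income Tax: taxable = £8,155.00 − 3×£376.00 = £7,027.00
  £255.60 + 13.1% × (£7,027.00 − £3,600.00) = £255.60 + 13.1% × £3,427.00 = £704.54

£704.54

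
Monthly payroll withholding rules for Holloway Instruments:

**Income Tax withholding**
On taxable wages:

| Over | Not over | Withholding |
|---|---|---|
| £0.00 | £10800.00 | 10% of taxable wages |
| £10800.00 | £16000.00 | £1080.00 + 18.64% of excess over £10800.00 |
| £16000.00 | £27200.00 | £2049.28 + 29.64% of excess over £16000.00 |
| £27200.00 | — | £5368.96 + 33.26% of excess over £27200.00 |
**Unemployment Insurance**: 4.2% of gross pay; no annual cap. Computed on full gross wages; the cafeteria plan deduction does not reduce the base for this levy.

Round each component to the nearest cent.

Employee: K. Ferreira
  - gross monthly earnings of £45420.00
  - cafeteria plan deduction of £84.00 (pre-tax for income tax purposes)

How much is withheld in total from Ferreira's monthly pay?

Income Tax: taxable = £45420.00 − £84.00 = £45336.00
  £5368.96 + 33.26% × (£45336.00 − £27200.00) = £5368.96 + 33.26% × £18136.00 = £11400.99
Unemployment Insurance: 4.2% × £45420.00 = £1907.64
Total: £11400.99 + £1907.64 = £13308.63

£13308.63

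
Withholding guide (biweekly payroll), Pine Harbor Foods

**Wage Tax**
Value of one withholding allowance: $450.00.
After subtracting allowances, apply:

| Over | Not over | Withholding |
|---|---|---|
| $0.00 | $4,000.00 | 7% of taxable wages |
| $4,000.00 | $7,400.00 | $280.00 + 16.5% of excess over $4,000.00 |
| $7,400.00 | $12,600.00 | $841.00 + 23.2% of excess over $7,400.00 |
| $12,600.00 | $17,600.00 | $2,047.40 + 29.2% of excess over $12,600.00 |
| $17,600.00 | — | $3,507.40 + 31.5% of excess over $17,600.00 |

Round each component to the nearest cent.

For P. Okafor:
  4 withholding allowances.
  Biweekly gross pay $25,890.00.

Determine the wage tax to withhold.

Wage Tax: taxable = $25,890.00 − 4×$450.00 = $24,090.00
  $3,507.40 + 31.5% × ($24,090.00 − $17,600.00) = $3,507.40 + 31.5% × $6,490.00 = $5,551.75

$5,551.75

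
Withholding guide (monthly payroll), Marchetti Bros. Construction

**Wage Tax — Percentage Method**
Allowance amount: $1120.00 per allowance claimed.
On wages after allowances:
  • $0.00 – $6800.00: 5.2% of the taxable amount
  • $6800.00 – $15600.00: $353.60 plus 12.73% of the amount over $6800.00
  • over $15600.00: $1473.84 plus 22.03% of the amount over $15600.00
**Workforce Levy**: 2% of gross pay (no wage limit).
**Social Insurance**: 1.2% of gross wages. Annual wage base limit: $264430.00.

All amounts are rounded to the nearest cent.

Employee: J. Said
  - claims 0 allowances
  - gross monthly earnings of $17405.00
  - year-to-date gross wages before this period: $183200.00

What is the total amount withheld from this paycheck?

$2428.44

Wage Tax: taxable = $17405.00
  $1473.84 + 22.03% × ($17405.00 − $15600.00) = $1473.84 + 22.03% × $1805.00 = $1871.48
Workforce Levy: 2% × $17405.00 = $348.10
Social Insurance: 1.2% × $17405.00 = $208.86
Total: $1871.48 + $348.10 + $208.86 = $2428.44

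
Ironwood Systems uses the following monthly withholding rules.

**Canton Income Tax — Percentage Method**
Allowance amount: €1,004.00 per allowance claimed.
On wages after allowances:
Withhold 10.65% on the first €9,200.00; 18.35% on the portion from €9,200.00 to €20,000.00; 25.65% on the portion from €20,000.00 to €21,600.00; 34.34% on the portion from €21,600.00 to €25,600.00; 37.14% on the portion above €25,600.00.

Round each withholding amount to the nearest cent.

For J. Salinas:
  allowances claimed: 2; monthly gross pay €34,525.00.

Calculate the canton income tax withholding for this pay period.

€7,314.57

Canton Income Tax: taxable = €34,525.00 − 2×€1,004.00 = €32,517.00
  €4,745.60 + 37.14% × (€32,517.00 − €25,600.00) = €4,745.60 + 37.14% × €6,917.00 = €7,314.57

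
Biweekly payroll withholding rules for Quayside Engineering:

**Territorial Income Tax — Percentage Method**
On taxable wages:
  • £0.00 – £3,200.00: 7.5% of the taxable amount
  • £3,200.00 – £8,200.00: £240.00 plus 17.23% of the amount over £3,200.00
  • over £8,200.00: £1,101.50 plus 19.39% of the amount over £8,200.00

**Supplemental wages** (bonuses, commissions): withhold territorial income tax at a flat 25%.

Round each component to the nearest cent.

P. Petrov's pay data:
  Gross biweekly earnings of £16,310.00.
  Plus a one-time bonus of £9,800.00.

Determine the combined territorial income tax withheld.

£5,124.03

Territorial Income Tax: taxable = £16,310.00
  £1,101.50 + 19.39% × (£16,310.00 − £8,200.00) = £1,101.50 + 19.39% × £8,110.00 = £2,674.03
Supplemental (25% flat on bonus): 25% × £9,800.00 = £2,450.00
Total territorial income tax: £2,674.03 + £2,450.00 = £5,124.03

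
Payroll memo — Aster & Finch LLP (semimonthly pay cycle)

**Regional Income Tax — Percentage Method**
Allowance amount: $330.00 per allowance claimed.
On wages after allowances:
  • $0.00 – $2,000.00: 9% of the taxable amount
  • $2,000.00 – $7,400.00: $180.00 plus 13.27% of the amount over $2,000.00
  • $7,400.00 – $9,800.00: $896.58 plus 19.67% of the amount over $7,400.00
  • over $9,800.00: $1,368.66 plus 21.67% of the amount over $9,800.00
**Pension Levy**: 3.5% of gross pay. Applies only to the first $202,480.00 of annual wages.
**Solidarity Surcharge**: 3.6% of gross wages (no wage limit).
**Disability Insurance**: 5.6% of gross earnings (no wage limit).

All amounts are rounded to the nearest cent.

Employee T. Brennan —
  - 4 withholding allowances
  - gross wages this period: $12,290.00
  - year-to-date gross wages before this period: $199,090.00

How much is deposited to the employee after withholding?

$9,418.47

Regional Income Tax: taxable = $12,290.00 − 4×$330.00 = $10,970.00
  $1,368.66 + 21.67% × ($10,970.00 − $9,800.00) = $1,368.66 + 21.67% × $1,170.00 = $1,622.20
Pension Levy: cap $202,480.00 − YTD $199,090.00 = $3,390.00 subject; 3.5% × $3,390.00 = $118.65
Solidarity Surcharge: 3.6% × $12,290.00 = $442.44
Disability Insurance: 5.6% × $12,290.00 = $688.24
Total withheld: $1,622.20 + $118.65 + $442.44 + $688.24 = $2,871.53
Net pay: $12,290.00 − $2,871.53 = $9,418.47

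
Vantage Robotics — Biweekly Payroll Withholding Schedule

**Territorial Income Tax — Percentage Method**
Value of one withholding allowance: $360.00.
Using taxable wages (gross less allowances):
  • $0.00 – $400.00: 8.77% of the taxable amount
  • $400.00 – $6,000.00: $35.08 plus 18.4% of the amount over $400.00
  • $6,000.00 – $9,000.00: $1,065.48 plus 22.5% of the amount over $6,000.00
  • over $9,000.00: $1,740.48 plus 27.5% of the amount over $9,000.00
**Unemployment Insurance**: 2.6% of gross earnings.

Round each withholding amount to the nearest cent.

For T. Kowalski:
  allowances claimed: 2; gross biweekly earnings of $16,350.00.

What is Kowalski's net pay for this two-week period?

Territorial Income Tax: taxable = $16,350.00 − 2×$360.00 = $15,630.00
  $1,740.48 + 27.5% × ($15,630.00 − $9,000.00) = $1,740.48 + 27.5% × $6,630.00 = $3,563.73
Unemployment Insurance: 2.6% × $16,350.00 = $425.10
Total withheld: $3,563.73 + $425.10 = $3,988.83
Net pay: $16,350.00 − $3,988.83 = $12,361.17

$12,361.17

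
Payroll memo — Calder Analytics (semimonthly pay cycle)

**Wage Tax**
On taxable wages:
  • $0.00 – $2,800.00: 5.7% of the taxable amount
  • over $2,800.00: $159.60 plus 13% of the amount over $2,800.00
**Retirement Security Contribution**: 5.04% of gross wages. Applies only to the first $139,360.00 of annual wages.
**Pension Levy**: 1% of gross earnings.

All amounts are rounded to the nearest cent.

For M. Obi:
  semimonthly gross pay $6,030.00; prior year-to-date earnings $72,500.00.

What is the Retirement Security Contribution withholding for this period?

Retirement Security Contribution: 5.04% × $6,030.00 = $303.91

$303.91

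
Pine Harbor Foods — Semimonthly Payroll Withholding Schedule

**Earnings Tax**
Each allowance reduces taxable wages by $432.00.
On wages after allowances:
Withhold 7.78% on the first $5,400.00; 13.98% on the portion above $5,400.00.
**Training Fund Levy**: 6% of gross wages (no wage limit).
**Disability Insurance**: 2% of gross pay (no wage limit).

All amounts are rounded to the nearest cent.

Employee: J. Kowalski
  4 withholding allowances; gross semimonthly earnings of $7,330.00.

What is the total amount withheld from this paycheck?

Earnings Tax: taxable = $7,330.00 − 4×$432.00 = $5,602.00
  $420.12 + 13.98% × ($5,602.00 − $5,400.00) = $420.12 + 13.98% × $202.00 = $448.36
Training Fund Levy: 6% × $7,330.00 = $439.80
Disability Insurance: 2% × $7,330.00 = $146.60
Total: $448.36 + $439.80 + $146.60 = $1,034.76

$1,034.76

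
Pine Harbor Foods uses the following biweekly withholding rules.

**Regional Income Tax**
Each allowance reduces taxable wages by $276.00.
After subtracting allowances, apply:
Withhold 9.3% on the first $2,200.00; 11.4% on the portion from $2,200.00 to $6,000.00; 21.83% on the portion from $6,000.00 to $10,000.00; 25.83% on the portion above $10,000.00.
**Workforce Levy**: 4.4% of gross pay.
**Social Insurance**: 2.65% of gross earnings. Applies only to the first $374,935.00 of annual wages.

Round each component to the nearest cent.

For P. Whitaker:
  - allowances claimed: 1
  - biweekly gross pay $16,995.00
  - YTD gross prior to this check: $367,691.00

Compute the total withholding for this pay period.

$4,186.27

Regional Income Tax: taxable = $16,995.00 − 1×$276.00 = $16,719.00
  $1,511.00 + 25.83% × ($16,719.00 − $10,000.00) = $1,511.00 + 25.83% × $6,719.00 = $3,246.52
Workforce Levy: 4.4% × $16,995.00 = $747.78
Social Insurance: cap $374,935.00 − YTD $367,691.00 = $7,244.00 subject; 2.65% × $7,244.00 = $191.97
Total: $3,246.52 + $747.78 + $191.97 = $4,186.27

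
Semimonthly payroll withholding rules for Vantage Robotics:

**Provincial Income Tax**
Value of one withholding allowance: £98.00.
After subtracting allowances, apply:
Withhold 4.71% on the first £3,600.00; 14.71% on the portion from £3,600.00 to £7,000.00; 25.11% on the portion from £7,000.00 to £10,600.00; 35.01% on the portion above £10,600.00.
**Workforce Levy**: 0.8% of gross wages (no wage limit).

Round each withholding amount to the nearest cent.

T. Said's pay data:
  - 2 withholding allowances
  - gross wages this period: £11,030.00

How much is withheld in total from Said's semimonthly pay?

Provincial Income Tax: taxable = £11,030.00 − 2×£98.00 = £10,834.00
  £1,573.66 + 35.01% × (£10,834.00 − £10,600.00) = £1,573.66 + 35.01% × £234.00 = £1,655.58
Workforce Levy: 0.8% × £11,030.00 = £88.24
Total: £1,655.58 + £88.24 = £1,743.82

£1,743.82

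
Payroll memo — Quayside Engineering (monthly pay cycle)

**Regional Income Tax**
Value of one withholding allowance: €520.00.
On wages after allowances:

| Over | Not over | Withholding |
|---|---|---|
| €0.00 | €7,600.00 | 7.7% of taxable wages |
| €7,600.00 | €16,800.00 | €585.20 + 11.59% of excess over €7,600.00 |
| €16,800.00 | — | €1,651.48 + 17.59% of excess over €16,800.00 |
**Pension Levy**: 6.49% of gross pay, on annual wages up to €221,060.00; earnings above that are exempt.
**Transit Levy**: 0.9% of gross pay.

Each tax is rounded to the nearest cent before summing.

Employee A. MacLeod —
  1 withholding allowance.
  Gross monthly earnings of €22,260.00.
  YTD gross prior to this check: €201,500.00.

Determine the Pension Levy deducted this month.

€1,269.44

Pension Levy: cap €221,060.00 − YTD €201,500.00 = €19,560.00 subject; 6.49% × €19,560.00 = €1,269.44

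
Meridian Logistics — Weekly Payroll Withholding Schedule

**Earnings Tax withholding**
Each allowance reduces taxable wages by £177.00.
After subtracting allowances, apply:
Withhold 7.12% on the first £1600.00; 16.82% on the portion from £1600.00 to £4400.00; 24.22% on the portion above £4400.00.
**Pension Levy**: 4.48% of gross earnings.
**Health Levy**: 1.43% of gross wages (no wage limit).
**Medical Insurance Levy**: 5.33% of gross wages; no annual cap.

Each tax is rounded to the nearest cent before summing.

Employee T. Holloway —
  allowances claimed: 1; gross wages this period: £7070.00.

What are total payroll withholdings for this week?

Earnings Tax: taxable = £7070.00 − 1×£177.00 = £6893.00
  £584.88 + 24.22% × (£6893.00 − £4400.00) = £584.88 + 24.22% × £2493.00 = £1188.68
Pension Levy: 4.48% × £7070.00 = £316.74
Health Levy: 1.43% × £7070.00 = £101.10
Medical Insurance Levy: 5.33% × £7070.00 = £376.83
Total: £1188.68 + £316.74 + £101.10 + £376.83 = £1983.35

£1983.35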